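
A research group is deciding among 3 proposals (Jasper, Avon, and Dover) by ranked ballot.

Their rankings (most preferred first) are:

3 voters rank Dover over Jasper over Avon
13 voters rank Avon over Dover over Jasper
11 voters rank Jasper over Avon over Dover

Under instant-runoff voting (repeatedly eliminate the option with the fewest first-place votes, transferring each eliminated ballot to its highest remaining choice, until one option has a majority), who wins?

Round 1: Avon 13, Jasper 11, Dover 3. Dover has the fewest and is eliminated.
Round 2: Jasper 14, Avon 13. Jasper has a majority.

Jasper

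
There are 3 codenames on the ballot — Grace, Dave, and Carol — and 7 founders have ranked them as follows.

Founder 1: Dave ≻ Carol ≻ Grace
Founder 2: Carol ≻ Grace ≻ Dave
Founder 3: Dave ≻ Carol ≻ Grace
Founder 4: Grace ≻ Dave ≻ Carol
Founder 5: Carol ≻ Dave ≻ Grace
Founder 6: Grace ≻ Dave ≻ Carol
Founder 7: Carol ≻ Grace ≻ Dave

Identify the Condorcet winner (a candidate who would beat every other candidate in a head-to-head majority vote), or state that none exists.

Head-to-head results (7 voters total):
Grace vs Dave: Grace wins 4–3.
Grace vs Carol: Carol wins 5–2.
Dave vs Carol: Dave wins 4–3.
No candidate beats all others: Grace beats Dave beats Carol beats Grace, a majority cycle.

None — there is no Condorcet winner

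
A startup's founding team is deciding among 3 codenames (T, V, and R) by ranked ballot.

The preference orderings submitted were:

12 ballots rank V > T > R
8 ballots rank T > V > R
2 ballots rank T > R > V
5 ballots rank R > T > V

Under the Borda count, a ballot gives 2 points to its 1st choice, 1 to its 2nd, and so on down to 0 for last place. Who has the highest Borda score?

T

Borda scores:
  T: 12·1 + 8·2 + 2·2 + 5·1 = 37
  V: 12·2 + 8·1 + 2·0 + 5·0 = 32
  R: 12·0 + 8·0 + 2·1 + 5·2 = 12
T has the highest total.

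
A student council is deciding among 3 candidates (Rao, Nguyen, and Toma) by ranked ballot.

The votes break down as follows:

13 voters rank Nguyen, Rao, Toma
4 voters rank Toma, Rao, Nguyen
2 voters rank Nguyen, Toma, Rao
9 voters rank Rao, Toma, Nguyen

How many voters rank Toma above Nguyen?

Ballots ranking Toma above Nguyen: 4+9 = 13.
Ballots ranking Nguyen above Toma: 13+2 = 15.
So 13 of 28 voters prefer Toma to Nguyen.

13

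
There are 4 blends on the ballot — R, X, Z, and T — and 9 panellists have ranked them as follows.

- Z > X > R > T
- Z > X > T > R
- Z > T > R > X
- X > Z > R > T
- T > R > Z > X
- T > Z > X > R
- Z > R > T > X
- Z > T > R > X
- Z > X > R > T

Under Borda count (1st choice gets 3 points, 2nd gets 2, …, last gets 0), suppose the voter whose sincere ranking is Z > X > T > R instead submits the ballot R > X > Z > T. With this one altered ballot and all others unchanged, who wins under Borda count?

Z

Borda totals with the altered ballot: R 12, X 10, Z 21, T 11.
The winner is unchanged: still Z.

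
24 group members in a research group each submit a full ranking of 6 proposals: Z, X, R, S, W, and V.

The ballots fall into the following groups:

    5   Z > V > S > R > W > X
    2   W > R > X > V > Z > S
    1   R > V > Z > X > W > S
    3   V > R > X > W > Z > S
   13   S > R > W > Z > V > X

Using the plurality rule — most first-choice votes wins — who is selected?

S

First-place vote totals:
  Z: 5
  X: 0
  R: 1
  S: 13
  W: 2
  V: 3
S has the most first-place votes.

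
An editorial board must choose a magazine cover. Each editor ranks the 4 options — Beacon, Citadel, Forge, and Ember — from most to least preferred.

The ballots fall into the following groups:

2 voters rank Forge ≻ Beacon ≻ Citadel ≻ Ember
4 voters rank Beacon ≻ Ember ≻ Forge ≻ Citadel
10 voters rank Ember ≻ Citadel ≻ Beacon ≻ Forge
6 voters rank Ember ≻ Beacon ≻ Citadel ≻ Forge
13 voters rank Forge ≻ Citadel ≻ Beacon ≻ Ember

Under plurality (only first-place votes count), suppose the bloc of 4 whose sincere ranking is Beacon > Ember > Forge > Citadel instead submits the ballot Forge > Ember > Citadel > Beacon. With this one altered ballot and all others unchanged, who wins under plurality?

First-place totals with the altered ballot: Beacon 0, Citadel 0, Forge 19, Ember 16.
The switch changes the winner from Ember to Forge.

Forge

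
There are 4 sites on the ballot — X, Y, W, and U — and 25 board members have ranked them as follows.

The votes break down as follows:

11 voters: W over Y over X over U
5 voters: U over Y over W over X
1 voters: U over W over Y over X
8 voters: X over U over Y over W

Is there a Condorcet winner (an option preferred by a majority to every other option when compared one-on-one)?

Head-to-head results (25 voters total):
X vs Y: Y wins 17–8.
X vs W: W wins 17–8.
X vs U: X wins 19–6.
Y vs W: Y wins 13–12.
Y vs U: U wins 14–11.
W vs U: U wins 14–11.
No candidate beats all others: X beats U beats Y beats X, a majority cycle.

No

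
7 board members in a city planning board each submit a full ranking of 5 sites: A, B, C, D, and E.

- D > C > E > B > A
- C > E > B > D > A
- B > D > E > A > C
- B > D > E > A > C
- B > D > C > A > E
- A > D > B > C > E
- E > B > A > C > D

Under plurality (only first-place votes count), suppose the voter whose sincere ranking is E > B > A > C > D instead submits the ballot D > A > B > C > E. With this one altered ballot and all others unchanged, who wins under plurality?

First-place totals with the altered ballot: A 1, B 3, C 1, D 2, E 0.
The winner is unchanged: still B.

B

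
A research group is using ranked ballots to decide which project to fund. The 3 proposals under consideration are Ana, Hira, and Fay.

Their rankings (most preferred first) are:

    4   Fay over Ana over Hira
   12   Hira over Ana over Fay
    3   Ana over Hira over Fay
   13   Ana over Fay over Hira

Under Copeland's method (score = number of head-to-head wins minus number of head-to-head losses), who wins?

Ana

Pairwise results:
  Ana vs Hira: Ana wins 20–12.
  Ana vs Fay: Ana wins 28–4.
  Hira vs Fay: Fay wins 17–15.
Copeland scores (wins − losses):
  Ana: 2 − 0 = 2
  Hira: 0 − 2 = -2
  Fay: 1 − 1 = 0
Ana has the best Copeland score.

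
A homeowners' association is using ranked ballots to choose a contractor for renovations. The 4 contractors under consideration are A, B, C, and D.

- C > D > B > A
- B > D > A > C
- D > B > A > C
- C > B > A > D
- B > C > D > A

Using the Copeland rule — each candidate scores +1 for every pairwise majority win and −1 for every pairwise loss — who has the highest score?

Pairwise results:
  A vs B: B wins 5–0.
  A vs C: C wins 3–2.
  A vs D: D wins 4–1.
  B vs C: B wins 3–2.
  B vs D: B wins 3–2.
  C vs D: C wins 3–2.
Copeland scores (wins − losses):
  A: 0 − 3 = -3
  B: 3 − 0 = 3
  C: 2 − 1 = 1
  D: 1 − 2 = -1
B has the best Copeland score.

B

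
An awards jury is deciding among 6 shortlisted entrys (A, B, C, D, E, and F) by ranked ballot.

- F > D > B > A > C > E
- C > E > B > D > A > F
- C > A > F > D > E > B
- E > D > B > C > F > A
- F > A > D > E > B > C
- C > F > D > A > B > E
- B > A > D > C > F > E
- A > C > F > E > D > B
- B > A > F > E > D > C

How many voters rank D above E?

Ballots ranking D above E: 5.
Ballots ranking E above D: 4.
So 5 of 9 voters prefer D to E.

5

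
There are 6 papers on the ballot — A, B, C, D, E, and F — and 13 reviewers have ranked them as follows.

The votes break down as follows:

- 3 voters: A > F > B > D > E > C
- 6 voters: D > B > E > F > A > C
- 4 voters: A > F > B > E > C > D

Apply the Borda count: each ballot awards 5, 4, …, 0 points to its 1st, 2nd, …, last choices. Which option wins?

Borda scores:
  A: 3·5 + 6·1 + 4·5 = 41
  B: 3·3 + 6·4 + 4·3 = 45
  C: 3·0 + 6·0 + 4·1 = 4
  D: 3·2 + 6·5 + 4·0 = 36
  E: 3·1 + 6·3 + 4·2 = 29
  F: 3·4 + 6·2 + 4·4 = 40
B has the highest total.

B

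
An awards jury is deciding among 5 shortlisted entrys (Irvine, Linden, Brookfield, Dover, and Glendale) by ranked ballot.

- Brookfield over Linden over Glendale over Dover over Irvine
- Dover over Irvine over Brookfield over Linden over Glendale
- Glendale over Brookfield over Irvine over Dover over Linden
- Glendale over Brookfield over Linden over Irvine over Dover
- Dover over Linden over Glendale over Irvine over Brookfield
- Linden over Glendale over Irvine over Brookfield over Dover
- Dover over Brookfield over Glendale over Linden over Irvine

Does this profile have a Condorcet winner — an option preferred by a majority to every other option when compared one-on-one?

Head-to-head results (7 voters total):
Irvine vs Linden: Linden wins 5–2.
Irvine vs Brookfield: Brookfield wins 4–3.
Irvine vs Dover: Dover wins 4–3.
Irvine vs Glendale: Glendale wins 6–1.
Linden vs Brookfield: Brookfield wins 5–2.
Linden vs Dover: Dover wins 4–3.
Linden vs Glendale: Linden wins 4–3.
Brookfield vs Dover: Brookfield wins 4–3.
Brookfield vs Glendale: Glendale wins 4–3.
Dover vs Glendale: Glendale wins 4–3.
No candidate beats all others: Linden beats Glendale beats Brookfield beats Linden, a majority cycle.

No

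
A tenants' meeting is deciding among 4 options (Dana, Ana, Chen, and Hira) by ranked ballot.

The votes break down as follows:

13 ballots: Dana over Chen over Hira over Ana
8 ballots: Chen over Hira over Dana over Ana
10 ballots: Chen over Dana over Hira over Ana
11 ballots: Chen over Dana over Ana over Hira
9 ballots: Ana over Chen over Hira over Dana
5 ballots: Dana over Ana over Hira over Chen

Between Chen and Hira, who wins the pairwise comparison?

Ballots ranking Chen above Hira: 13+8+10+11+9 = 51.
Ballots ranking Hira above Chen: 5.
Chen wins the head-to-head, 51–5.

Chen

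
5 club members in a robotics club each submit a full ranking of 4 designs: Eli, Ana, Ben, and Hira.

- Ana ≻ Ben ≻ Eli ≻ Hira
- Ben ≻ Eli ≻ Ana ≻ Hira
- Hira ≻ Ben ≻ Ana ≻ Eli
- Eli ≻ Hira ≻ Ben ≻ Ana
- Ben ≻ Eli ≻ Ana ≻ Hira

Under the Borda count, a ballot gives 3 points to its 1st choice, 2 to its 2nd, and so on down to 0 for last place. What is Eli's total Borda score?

Borda scores:
  Eli: 1 + 2 + 0 + 3 + 2 = 8
  Ana: 3 + 1 + 1 + 0 + 1 = 6
  Ben: 2 + 3 + 2 + 1 + 3 = 11
  Hira: 0 + 0 + 3 + 2 + 0 = 5

8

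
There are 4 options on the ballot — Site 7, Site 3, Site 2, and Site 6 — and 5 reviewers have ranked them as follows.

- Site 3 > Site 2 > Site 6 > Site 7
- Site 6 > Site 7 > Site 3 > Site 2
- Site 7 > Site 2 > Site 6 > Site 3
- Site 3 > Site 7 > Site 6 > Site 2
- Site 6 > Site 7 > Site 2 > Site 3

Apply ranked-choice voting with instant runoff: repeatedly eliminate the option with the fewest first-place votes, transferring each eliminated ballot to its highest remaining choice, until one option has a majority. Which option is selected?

Round 1: Site 3 2, Site 6 2, Site 7 1, Site 2 0. Site 2 has the fewest and is eliminated.
Round 2: Site 3 2, Site 6 2, Site 7 1. Site 7 has the fewest and is eliminated.
Round 3: Site 6 3, Site 3 2. Site 6 has a majority.

Site 6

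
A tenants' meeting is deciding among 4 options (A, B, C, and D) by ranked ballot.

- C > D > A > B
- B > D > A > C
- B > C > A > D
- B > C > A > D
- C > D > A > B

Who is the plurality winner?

B

First-place vote totals:
  A: 0
  B: 3
  C: 2
  D: 0
B has the most first-place votes.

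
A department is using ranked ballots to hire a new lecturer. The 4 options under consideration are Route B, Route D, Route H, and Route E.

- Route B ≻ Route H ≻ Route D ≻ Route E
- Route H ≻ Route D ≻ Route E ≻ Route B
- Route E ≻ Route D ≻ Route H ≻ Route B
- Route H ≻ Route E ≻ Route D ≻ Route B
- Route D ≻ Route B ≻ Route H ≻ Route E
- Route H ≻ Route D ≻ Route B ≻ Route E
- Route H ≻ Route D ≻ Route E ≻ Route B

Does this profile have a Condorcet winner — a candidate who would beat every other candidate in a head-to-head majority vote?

Head-to-head results (7 voters total):
Route B vs Route D: Route D wins 6–1.
Route B vs Route H: Route H wins 5–2.
Route B vs Route E: Route E wins 4–3.
Route D vs Route H: Route H wins 5–2.
Route D vs Route E: Route D wins 5–2.
Route H vs Route E: Route H wins 6–1.
Route H beats each rival — Route B (5–2), Route D (5–2), Route E (6–1) — so Route H is the Condorcet winner.

Yes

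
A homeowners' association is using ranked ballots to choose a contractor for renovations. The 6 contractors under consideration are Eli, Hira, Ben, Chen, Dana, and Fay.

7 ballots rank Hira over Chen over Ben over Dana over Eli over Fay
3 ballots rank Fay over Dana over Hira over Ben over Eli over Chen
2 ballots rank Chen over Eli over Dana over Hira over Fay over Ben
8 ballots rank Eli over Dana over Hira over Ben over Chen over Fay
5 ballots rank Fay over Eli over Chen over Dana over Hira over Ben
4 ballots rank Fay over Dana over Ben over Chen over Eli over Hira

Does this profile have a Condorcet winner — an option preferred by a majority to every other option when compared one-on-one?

Head-to-head results (29 voters total):
Eli vs Hira: Eli wins 19–10.
Eli vs Ben: Eli wins 15–14.
Eli vs Chen: Eli wins 16–13.
Eli vs Dana: Eli wins 15–14.
Eli vs Fay: Eli wins 17–12.
Hira vs Ben: Hira wins 25–4.
Hira vs Chen: Hira wins 18–11.
Hira vs Dana: Dana wins 22–7.
Hira vs Fay: Hira wins 17–12.
Ben vs Chen: Ben wins 15–14.
Ben vs Dana: Dana wins 22–7.
Ben vs Fay: Ben wins 15–14.
Chen vs Dana: Dana wins 15–14.
Chen vs Fay: Chen wins 17–12.
Dana vs Fay: Dana wins 17–12.
Eli beats each rival — Hira (19–10), Ben (15–14), Chen (16–13), Dana (15–14), Fay (17–12) — so Eli is the Condorcet winner.

Yes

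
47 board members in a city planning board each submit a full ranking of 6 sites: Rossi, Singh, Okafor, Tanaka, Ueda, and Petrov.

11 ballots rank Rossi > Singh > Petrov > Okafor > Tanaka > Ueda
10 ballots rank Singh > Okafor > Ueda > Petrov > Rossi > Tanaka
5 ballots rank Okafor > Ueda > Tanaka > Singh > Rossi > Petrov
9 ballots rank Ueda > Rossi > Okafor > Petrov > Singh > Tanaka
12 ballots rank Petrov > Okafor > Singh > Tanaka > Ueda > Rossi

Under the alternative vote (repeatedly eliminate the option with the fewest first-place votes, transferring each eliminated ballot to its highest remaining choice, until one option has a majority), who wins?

Round 1: Petrov 12, Rossi 11, Singh 10, Ueda 9, Okafor 5, Tanaka 0. Tanaka has the fewest and is eliminated.
Round 2: Petrov 12, Rossi 11, Singh 10, Ueda 9, Okafor 5. Okafor has the fewest and is eliminated.
Round 3: Ueda 14, Petrov 12, Rossi 11, Singh 10. Singh has the fewest and is eliminated.
Round 4: Ueda 24, Petrov 12, Rossi 11. Ueda has a majority.

Ueda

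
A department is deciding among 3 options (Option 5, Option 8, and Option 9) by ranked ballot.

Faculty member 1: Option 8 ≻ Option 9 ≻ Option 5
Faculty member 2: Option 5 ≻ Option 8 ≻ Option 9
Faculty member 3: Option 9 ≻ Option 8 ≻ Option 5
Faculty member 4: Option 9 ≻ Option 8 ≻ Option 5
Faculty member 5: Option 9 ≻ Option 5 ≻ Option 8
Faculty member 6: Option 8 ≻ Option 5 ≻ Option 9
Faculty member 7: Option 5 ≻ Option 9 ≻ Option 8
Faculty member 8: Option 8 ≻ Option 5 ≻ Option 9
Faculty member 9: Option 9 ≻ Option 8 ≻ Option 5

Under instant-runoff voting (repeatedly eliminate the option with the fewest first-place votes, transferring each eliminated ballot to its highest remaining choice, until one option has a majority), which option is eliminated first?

Option 5

Round 1: Option 9 4, Option 8 3, Option 5 2. Option 5 has the fewest and is eliminated.
Round 2: Option 9 5, Option 8 4. Option 9 has a majority.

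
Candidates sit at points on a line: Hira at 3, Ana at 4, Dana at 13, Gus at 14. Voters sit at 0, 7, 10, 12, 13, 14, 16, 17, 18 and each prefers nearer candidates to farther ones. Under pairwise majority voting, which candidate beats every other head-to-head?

Dana

With single-peaked preferences on a line, the Condorcet winner is the candidate closest to the median voter.
The median voter (position 13) is closest to Dana at 13.
Check: Dana vs Gus — voters closer to Dana: 5 of 9.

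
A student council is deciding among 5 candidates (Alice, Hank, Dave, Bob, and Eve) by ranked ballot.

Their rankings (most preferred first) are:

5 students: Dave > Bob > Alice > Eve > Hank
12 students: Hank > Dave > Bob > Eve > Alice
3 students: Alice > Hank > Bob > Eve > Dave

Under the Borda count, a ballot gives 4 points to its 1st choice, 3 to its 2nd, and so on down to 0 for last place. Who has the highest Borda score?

Hank

Borda scores:
  Alice: 5·2 + 12·0 + 3·4 = 22
  Hank: 5·0 + 12·4 + 3·3 = 57
  Dave: 5·4 + 12·3 + 3·0 = 56
  Bob: 5·3 + 12·2 + 3·2 = 45
  Eve: 5·1 + 12·1 + 3·1 = 20
Hank has the highest total.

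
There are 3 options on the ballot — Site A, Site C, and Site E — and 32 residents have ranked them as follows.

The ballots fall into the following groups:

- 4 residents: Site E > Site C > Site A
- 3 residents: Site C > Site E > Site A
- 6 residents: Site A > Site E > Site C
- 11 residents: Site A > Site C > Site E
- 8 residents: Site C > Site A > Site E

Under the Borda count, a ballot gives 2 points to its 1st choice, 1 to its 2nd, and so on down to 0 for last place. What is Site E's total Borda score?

17

Borda scores:
  Site A: 4·0 + 3·0 + 6·2 + 11·2 + 8·1 = 42
  Site C: 4·1 + 3·2 + 6·0 + 11·1 + 8·2 = 37
  Site E: 4·2 + 3·1 + 6·1 + 11·0 + 8·0 = 17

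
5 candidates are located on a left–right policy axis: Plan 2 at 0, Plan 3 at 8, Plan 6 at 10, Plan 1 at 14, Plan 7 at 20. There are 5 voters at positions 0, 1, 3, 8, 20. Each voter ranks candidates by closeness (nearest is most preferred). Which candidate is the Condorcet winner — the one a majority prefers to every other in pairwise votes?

With single-peaked preferences on a line, the Condorcet winner is the candidate closest to the median voter.
The median voter (position 3) is closest to Plan 2 at 0.
Check: Plan 2 vs Plan 3 — voters closer to Plan 2: 3 of 5.

Plan 2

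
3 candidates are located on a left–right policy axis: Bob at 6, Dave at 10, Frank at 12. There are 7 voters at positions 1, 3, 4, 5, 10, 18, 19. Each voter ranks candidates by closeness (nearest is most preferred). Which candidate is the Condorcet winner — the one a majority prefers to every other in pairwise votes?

Bob

With single-peaked preferences on a line, the Condorcet winner is the candidate closest to the median voter.
The median voter (position 5) is closest to Bob at 6.
Check: Bob vs Frank — voters closer to Bob: 4 of 7.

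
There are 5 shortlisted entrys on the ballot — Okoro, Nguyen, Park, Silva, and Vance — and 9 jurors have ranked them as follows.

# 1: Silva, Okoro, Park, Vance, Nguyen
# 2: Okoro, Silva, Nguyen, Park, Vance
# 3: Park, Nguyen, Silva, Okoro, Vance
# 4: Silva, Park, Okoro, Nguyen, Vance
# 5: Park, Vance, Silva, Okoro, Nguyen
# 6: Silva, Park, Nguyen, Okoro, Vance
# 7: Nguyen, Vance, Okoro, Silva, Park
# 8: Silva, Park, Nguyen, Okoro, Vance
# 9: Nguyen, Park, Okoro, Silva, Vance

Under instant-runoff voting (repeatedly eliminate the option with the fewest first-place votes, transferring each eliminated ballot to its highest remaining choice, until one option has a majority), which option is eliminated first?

Vance

Round 1: Silva 4, Nguyen 2, Park 2, Okoro 1, Vance 0. Vance has the fewest and is eliminated.
Round 2: Silva 4, Nguyen 2, Park 2, Okoro 1. Okoro has the fewest and is eliminated.
Round 3: Silva 5, Nguyen 2, Park 2. Silva has a majority.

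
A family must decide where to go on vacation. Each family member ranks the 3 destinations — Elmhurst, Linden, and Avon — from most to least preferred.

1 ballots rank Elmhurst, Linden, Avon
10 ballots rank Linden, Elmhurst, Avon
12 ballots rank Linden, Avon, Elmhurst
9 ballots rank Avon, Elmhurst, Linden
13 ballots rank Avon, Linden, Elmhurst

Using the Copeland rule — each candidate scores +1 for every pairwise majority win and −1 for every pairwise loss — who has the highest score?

Linden

Pairwise results:
  Elmhurst vs Linden: Linden wins 35–10.
  Elmhurst vs Avon: Avon wins 34–11.
  Linden vs Avon: Linden wins 23–22.
Copeland scores (wins − losses):
  Elmhurst: 0 − 2 = -2
  Linden: 2 − 0 = 2
  Avon: 1 − 1 = 0
Linden has the best Copeland score.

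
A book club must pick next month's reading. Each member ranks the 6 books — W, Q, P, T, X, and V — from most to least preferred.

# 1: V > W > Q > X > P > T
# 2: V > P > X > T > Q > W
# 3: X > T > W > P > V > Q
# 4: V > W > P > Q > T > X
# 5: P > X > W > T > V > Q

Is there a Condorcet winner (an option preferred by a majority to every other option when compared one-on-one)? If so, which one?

V

Head-to-head results (5 voters total):
W vs Q: W wins 4–1.
W vs P: W wins 3–2.
W vs T: W wins 3–2.
W vs X: X wins 3–2.
W vs V: V wins 3–2.
Q vs P: P wins 4–1.
Q vs T: T wins 3–2.
Q vs X: X wins 3–2.
Q vs V: V wins 5–0.
P vs T: P wins 4–1.
P vs X: P wins 3–2.
P vs V: V wins 3–2.
T vs X: X wins 4–1.
T vs V: V wins 3–2.
X vs V: V wins 3–2.
V beats each rival — W (3–2), Q (5–0), P (3–2), T (3–2), X (3–2) — so V is the Condorcet winner.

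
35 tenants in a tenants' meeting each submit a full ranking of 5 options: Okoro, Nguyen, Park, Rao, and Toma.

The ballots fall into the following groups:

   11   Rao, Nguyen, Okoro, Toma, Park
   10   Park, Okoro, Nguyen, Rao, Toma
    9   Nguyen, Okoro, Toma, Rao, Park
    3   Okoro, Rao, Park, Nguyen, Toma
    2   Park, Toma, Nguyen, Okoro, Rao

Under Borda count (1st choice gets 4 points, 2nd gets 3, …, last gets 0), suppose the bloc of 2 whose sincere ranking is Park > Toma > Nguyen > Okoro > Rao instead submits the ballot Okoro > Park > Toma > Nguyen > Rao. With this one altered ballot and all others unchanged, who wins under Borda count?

Okoro

Borda totals with the altered ballot: Okoro 99, Nguyen 94, Park 52, Rao 72, Toma 33.
The switch changes the winner from Nguyen to Okoro.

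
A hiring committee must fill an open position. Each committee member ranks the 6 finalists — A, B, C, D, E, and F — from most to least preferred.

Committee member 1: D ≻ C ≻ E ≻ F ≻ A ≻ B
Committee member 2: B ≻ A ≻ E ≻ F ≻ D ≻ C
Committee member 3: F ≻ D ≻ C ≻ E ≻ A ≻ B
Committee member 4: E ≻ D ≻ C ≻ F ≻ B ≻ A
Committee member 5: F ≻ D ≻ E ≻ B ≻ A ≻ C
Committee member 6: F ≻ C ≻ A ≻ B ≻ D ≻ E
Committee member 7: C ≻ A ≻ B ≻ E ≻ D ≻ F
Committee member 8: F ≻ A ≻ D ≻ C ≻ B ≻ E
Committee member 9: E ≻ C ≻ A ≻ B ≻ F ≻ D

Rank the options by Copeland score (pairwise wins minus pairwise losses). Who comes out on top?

F

Pairwise results:
  A vs B: A wins 6–3.
  A vs C: C wins 6–3.
  A vs D: A wins 5–4.
  A vs E: E wins 5–4.
  A vs F: F wins 6–3.
  B vs C: C wins 7–2.
  B vs D: D wins 5–4.
  B vs E: E wins 5–4.
  B vs F: F wins 6–3.
  C vs D: D wins 6–3.
  C vs E: C wins 5–4.
  C vs F: F wins 5–4.
  D vs E: D wins 5–4.
  D vs F: F wins 6–3.
  E vs F: E wins 5–4.
Copeland scores (wins − losses):
  A: 2 − 3 = -1
  B: 0 − 5 = -5
  C: 3 − 2 = 1
  D: 3 − 2 = 1
  E: 3 − 2 = 1
  F: 4 − 1 = 3
F has the best Copeland score.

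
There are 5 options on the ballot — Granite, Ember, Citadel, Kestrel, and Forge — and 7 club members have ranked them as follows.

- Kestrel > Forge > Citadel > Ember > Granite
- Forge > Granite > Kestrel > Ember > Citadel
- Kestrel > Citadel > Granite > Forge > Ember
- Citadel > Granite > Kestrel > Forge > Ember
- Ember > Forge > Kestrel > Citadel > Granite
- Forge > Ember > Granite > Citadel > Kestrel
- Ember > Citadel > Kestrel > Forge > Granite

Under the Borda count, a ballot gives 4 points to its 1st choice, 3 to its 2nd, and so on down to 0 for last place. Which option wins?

Forge

Borda scores:
  Granite: 0 + 3 + 2 + 3 + 0 + 2 + 0 = 10
  Ember: 1 + 1 + 0 + 0 + 4 + 3 + 4 = 13
  Citadel: 2 + 0 + 3 + 4 + 1 + 1 + 3 = 14
  Kestrel: 4 + 2 + 4 + 2 + 2 + 0 + 2 = 16
  Forge: 3 + 4 + 1 + 1 + 3 + 4 + 1 = 17
Forge has the highest total.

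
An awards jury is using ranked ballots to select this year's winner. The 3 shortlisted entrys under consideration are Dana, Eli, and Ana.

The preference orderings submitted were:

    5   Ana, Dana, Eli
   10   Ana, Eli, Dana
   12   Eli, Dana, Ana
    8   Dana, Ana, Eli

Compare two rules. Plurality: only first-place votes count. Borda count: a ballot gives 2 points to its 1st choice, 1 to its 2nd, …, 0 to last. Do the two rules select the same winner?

Plurality first-place counts: Dana 8, Eli 12, Ana 15 → Ana.
Borda totals: Dana 33, Eli 34, Ana 38 → Ana.
The two rules agree on Ana.

Yes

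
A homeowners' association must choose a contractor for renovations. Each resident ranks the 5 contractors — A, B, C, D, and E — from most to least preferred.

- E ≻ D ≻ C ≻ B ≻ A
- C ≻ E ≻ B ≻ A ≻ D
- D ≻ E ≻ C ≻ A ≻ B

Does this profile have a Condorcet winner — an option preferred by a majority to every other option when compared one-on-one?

Head-to-head results (3 voters total):
A vs B: B wins 2–1.
A vs C: C wins 3–0.
A vs D: D wins 2–1.
A vs E: E wins 3–0.
B vs C: C wins 3–0.
B vs D: D wins 2–1.
B vs E: E wins 3–0.
C vs D: D wins 2–1.
C vs E: E wins 2–1.
D vs E: E wins 2–1.
E beats each rival — A (3–0), B (3–0), C (2–1), D (2–1) — so E is the Condorcet winner.

Yes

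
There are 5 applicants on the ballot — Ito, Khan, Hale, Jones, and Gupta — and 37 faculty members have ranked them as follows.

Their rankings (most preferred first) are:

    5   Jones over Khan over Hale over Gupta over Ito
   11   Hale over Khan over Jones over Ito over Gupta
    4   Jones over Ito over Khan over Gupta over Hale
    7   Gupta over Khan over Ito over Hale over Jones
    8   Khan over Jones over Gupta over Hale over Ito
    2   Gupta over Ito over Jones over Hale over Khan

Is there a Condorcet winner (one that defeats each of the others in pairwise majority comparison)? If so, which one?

Khan

Head-to-head results (37 voters total):
Ito vs Khan: Khan wins 31–6.
Ito vs Hale: Hale wins 24–13.
Ito vs Jones: Jones wins 28–9.
Ito vs Gupta: Gupta wins 22–15.
Khan vs Hale: Khan wins 24–13.
Khan vs Jones: Khan wins 26–11.
Khan vs Gupta: Khan wins 28–9.
Hale vs Jones: Jones wins 19–18.
Hale vs Gupta: Gupta wins 21–16.
Jones vs Gupta: Jones wins 28–9.
Khan beats each rival — Ito (31–6), Hale (24–13), Jones (26–11), Gupta (28–9) — so Khan is the Condorcet winner.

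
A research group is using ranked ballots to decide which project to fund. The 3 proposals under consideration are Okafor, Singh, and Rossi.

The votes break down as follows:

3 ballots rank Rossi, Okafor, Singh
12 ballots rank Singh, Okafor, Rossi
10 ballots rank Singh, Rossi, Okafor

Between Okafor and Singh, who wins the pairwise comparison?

Singh

Ballots ranking Okafor above Singh: 3.
Ballots ranking Singh above Okafor: 12+10 = 22.
Singh wins the head-to-head, 22–3.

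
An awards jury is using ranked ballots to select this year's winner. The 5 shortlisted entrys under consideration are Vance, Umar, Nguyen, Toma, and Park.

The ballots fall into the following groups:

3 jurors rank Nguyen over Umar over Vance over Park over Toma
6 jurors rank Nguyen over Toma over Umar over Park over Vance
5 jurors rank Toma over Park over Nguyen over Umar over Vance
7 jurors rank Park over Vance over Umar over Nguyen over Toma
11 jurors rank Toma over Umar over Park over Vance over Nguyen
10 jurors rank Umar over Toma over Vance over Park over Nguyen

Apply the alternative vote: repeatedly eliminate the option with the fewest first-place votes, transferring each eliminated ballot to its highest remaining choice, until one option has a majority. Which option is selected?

Toma

Round 1: Toma 16, Umar 10, Nguyen 9, Park 7, Vance 0. Vance has the fewest and is eliminated.
Round 2: Toma 16, Umar 10, Nguyen 9, Park 7. Park has the fewest and is eliminated.
Round 3: Umar 17, Toma 16, Nguyen 9. Nguyen has the fewest and is eliminated.
Round 4: Toma 22, Umar 20. Toma has a majority.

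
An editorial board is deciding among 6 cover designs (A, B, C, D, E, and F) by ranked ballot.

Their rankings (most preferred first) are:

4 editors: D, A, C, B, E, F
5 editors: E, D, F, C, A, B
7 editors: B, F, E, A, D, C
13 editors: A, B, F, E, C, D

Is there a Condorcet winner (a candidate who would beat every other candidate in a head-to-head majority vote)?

Yes

Head-to-head results (29 voters total):
A vs B: A wins 22–7.
A vs C: A wins 24–5.
A vs D: A wins 20–9.
A vs E: A wins 17–12.
A vs F: A wins 17–12.
B vs C: B wins 20–9.
B vs D: B wins 20–9.
B vs E: B wins 24–5.
B vs F: B wins 24–5.
C vs D: D wins 16–13.
C vs E: E wins 25–4.
C vs F: F wins 25–4.
D vs E: E wins 25–4.
D vs F: F wins 20–9.
E vs F: F wins 20–9.
A beats each rival — B (22–7), C (24–5), D (20–9), E (17–12), F (17–12) — so A is the Condorcet winner.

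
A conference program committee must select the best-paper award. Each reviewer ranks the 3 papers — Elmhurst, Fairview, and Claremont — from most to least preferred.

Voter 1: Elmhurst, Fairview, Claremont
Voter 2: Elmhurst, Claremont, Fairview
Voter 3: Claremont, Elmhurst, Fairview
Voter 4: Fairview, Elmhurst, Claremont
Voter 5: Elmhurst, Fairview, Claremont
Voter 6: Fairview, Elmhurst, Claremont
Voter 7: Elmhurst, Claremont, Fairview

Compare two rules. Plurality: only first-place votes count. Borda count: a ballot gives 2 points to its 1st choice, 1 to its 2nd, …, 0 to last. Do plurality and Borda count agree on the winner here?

Yes

Plurality first-place counts: Elmhurst 4, Fairview 2, Claremont 1 → Elmhurst.
Borda totals: Elmhurst 11, Fairview 6, Claremont 4 → Elmhurst.
The two rules agree on Elmhurst.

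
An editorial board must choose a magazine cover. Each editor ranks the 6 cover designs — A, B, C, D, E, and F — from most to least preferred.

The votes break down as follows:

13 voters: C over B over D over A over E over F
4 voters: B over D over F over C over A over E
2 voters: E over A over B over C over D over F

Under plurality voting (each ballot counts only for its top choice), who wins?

C

First-place vote totals:
  A: 0
  B: 4
  C: 13
  D: 0
  E: 2
  F: 0
C has the most first-place votes.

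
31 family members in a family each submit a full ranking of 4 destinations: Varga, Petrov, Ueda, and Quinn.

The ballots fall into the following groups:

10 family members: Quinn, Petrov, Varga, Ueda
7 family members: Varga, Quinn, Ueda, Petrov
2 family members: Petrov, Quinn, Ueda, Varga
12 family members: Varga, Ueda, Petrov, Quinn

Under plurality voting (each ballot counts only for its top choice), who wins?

Varga

First-place vote totals:
  Varga: 19
  Petrov: 2
  Ueda: 0
  Quinn: 10
Varga has the most first-place votes.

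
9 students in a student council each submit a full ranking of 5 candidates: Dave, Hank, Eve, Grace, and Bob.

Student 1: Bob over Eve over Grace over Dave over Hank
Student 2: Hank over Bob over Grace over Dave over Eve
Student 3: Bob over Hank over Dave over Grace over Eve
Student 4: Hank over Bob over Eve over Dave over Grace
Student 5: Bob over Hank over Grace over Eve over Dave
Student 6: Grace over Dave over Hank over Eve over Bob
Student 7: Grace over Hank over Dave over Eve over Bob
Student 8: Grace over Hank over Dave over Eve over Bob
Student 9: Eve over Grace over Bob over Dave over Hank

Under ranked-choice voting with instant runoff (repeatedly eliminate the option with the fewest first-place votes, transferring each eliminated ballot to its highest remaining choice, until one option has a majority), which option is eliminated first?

Dave

Round 1: Grace 3, Bob 3, Hank 2, Eve 1, Dave 0. Dave has the fewest and is eliminated.
Round 2: Grace 3, Bob 3, Hank 2, Eve 1. Eve has the fewest and is eliminated.
Round 3: Grace 4, Bob 3, Hank 2. Hank has the fewest and is eliminated.
Round 4: Bob 5, Grace 4. Bob has a majority.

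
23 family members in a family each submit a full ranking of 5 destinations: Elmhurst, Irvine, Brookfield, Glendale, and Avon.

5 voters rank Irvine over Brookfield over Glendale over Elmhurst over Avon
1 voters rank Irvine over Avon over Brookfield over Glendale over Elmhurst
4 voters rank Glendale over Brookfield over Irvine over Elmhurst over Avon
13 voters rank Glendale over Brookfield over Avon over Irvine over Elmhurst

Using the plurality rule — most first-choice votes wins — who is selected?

First-place vote totals:
  Elmhurst: 0
  Irvine: 6
  Brookfield: 0
  Glendale: 17
  Avon: 0
Glendale has the most first-place votes.

Glendale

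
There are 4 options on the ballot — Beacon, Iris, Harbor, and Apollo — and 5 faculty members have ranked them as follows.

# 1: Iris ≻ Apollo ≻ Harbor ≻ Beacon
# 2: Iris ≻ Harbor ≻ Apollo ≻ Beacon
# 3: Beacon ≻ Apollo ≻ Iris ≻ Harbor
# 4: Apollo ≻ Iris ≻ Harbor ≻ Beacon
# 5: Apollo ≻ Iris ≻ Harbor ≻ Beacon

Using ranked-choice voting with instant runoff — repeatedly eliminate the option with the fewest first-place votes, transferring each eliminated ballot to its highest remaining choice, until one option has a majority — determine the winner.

Apollo

Round 1: Iris 2, Apollo 2, Beacon 1, Harbor 0. Harbor has the fewest and is eliminated.
Round 2: Iris 2, Apollo 2, Beacon 1. Beacon has the fewest and is eliminated.
Round 3: Apollo 3, Iris 2. Apollo has a majority.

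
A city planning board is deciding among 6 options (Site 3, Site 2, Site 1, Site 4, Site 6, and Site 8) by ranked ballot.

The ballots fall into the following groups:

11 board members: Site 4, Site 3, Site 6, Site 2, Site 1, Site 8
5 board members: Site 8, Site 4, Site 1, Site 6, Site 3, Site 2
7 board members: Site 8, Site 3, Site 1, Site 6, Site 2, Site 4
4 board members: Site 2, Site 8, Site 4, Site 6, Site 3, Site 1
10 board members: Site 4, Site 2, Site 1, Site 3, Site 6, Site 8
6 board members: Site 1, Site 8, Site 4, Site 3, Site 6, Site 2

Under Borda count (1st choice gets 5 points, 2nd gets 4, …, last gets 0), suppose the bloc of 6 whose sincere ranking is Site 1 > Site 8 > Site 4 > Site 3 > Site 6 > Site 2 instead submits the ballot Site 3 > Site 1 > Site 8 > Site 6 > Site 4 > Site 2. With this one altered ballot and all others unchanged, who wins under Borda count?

Site 4

Borda totals with the altered ballot: Site 3 131, Site 2 89, Site 1 101, Site 4 143, Site 6 87, Site 8 94.
The winner is unchanged: still Site 4.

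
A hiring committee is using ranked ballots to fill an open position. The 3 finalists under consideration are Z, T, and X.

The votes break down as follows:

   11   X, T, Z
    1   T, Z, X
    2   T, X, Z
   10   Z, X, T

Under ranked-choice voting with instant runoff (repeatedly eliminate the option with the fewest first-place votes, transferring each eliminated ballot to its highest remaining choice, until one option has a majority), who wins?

Round 1: X 11, Z 10, T 3. T has the fewest and is eliminated.
Round 2: X 13, Z 11. X has a majority.

X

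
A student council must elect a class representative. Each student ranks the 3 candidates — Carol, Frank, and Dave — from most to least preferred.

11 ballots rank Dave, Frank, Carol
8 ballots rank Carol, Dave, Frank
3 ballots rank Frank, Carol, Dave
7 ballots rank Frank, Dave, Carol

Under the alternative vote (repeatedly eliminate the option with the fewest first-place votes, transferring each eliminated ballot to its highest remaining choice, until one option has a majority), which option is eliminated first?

Round 1: Dave 11, Frank 10, Carol 8. Carol has the fewest and is eliminated.
Round 2: Dave 19, Frank 10. Dave has a majority.

Carol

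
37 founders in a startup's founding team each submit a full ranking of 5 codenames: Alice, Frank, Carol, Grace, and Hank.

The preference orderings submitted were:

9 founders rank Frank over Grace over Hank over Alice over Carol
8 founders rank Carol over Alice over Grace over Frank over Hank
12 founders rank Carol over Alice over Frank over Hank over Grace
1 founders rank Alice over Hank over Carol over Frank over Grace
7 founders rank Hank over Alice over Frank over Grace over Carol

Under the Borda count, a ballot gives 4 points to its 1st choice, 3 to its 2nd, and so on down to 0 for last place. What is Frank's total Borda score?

83

Borda scores:
  Alice: 9·1 + 8·3 + 12·3 + 4 + 7·3 = 94
  Frank: 9·4 + 8·1 + 12·2 + 1 + 7·2 = 83
  Carol: 9·0 + 8·4 + 12·4 + 2 + 7·0 = 82
  Grace: 9·3 + 8·2 + 12·0 + 0 + 7·1 = 50
  Hank: 9·2 + 8·0 + 12·1 + 3 + 7·4 = 61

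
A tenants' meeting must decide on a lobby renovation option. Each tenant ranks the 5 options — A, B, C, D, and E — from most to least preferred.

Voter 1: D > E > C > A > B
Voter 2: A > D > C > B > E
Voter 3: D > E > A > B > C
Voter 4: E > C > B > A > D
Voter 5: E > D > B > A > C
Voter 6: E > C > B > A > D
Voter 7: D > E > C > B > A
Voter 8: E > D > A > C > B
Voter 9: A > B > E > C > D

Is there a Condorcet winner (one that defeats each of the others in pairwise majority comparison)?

Head-to-head results (9 voters total):
A vs B: A wins 5–4.
A vs C: A wins 5–4.
A vs D: D wins 5–4.
A vs E: E wins 7–2.
B vs C: C wins 6–3.
B vs D: D wins 6–3.
B vs E: E wins 7–2.
C vs D: D wins 6–3.
C vs E: E wins 8–1.
D vs E: E wins 5–4.
E beats each rival — A (7–2), B (7–2), C (8–1), D (5–4) — so E is the Condorcet winner.

Yes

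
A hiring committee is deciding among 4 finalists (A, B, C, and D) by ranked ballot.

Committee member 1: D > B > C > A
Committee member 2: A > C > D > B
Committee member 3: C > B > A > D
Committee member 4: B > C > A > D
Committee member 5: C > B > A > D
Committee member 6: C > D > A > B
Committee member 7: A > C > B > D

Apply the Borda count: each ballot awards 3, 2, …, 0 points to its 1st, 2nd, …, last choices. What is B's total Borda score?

10

Borda scores:
  A: 0 + 3 + 1 + 1 + 1 + 1 + 3 = 10
  B: 2 + 0 + 2 + 3 + 2 + 0 + 1 = 10
  C: 1 + 2 + 3 + 2 + 3 + 3 + 2 = 16
  D: 3 + 1 + 0 + 0 + 0 + 2 + 0 = 6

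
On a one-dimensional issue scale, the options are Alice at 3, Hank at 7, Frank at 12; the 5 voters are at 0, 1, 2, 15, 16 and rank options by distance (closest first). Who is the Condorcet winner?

Alice

With single-peaked preferences on a line, the Condorcet winner is the candidate closest to the median voter.
The median voter (position 2) is closest to Alice at 3.
Check: Alice vs Hank — voters closer to Alice: 3 of 5.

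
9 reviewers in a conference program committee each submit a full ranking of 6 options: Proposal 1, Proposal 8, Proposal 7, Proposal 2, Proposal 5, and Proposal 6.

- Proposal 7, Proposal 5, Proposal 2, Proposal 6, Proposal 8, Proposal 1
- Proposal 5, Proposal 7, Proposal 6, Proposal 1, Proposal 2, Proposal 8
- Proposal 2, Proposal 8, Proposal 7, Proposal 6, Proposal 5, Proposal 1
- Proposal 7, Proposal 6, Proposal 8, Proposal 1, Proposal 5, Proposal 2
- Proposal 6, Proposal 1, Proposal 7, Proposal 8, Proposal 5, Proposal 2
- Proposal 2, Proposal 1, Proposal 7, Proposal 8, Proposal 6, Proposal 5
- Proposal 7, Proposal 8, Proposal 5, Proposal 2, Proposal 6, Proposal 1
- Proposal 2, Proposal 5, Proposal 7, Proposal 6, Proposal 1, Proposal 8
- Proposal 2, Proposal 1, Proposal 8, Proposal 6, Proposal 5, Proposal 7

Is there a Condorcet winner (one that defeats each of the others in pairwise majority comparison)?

Head-to-head results (9 voters total):
Proposal 1 vs Proposal 8: Proposal 1 wins 5–4.
Proposal 1 vs Proposal 7: Proposal 7 wins 6–3.
Proposal 1 vs Proposal 2: Proposal 2 wins 6–3.
Proposal 1 vs Proposal 5: Proposal 5 wins 5–4.
Proposal 1 vs Proposal 6: Proposal 6 wins 7–2.
Proposal 8 vs Proposal 7: Proposal 7 wins 7–2.
Proposal 8 vs Proposal 2: Proposal 2 wins 6–3.
Proposal 8 vs Proposal 5: Proposal 8 wins 6–3.
Proposal 8 vs Proposal 6: Proposal 6 wins 5–4.
Proposal 7 vs Proposal 2: Proposal 7 wins 5–4.
Proposal 7 vs Proposal 5: Proposal 7 wins 6–3.
Proposal 7 vs Proposal 6: Proposal 7 wins 7–2.
Proposal 2 vs Proposal 5: Proposal 5 wins 5–4.
Proposal 2 vs Proposal 6: Proposal 2 wins 6–3.
Proposal 5 vs Proposal 6: Proposal 6 wins 5–4.
Proposal 7 beats each rival — Proposal 1 (6–3), Proposal 8 (7–2), Proposal 2 (5–4), Proposal 5 (6–3), Proposal 6 (7–2) — so Proposal 7 is the Condorcet winner.

Yes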